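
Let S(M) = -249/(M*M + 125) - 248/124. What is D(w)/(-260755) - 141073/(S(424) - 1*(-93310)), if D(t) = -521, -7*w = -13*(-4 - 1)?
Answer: -2203000281933892/1459028723348515 ≈ -1.5099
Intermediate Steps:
w = -65/7 (w = -(-13)*(-4 - 1)/7 = -(-13)*(-5)/7 = -⅐*65 = -65/7 ≈ -9.2857)
S(M) = -2 - 249/(125 + M²) (S(M) = -249/(M² + 125) - 248*1/124 = -249/(125 + M²) - 2 = -2 - 249/(125 + M²))
D(w)/(-260755) - 141073/(S(424) - 1*(-93310)) = -521/(-260755) - 141073/((-499 - 2*424²)/(125 + 424²) - 1*(-93310)) = -521*(-1/260755) - 141073/((-499 - 2*179776)/(125 + 179776) + 93310) = 521/260755 - 141073/((-499 - 359552)/179901 + 93310) = 521/260755 - 141073/((1/179901)*(-360051) + 93310) = 521/260755 - 141073/(-120017/59967 + 93310) = 521/260755 - 141073/5595400753/59967 = 521/260755 - 141073*59967/5595400753 = 521/260755 - 8459724591/5595400753 = -2203000281933892/1459028723348515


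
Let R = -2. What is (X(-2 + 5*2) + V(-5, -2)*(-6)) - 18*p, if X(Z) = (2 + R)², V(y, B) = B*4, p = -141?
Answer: 2586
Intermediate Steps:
V(y, B) = 4*B
X(Z) = 0 (X(Z) = (2 - 2)² = 0² = 0)
(X(-2 + 5*2) + V(-5, -2)*(-6)) - 18*p = (0 + (4*(-2))*(-6)) - 18*(-141) = (0 - 8*(-6)) + 2538 = (0 + 48) + 2538 = 48 + 2538 = 2586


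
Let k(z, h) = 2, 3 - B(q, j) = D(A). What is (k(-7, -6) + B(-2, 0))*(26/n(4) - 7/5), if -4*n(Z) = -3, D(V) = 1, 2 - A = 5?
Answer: 1996/15 ≈ 133.07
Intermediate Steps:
A = -3 (A = 2 - 1*5 = 2 - 5 = -3)
n(Z) = ¾ (n(Z) = -¼*(-3) = ¾)
B(q, j) = 2 (B(q, j) = 3 - 1*1 = 3 - 1 = 2)
(k(-7, -6) + B(-2, 0))*(26/n(4) - 7/5) = (2 + 2)*(26/(¾) - 7/5) = 4*(26*(4/3) - 7*⅕) = 4*(104/3 - 7/5) = 4*(499/15) = 1996/15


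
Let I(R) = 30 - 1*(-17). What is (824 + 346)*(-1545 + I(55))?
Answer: -1752660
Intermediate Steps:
I(R) = 47 (I(R) = 30 + 17 = 47)
(824 + 346)*(-1545 + I(55)) = (824 + 346)*(-1545 + 47) = 1170*(-1498) = -1752660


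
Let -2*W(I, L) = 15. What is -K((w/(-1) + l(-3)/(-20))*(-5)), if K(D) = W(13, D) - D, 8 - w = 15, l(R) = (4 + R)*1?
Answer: -109/4 ≈ -27.250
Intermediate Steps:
l(R) = 4 + R
W(I, L) = -15/2 (W(I, L) = -½*15 = -15/2)
w = -7 (w = 8 - 1*15 = 8 - 15 = -7)
K(D) = -15/2 - D
-K((w/(-1) + l(-3)/(-20))*(-5)) = -(-15/2 - (-7/(-1) + (4 - 3)/(-20))*(-5)) = -(-15/2 - (-7*(-1) + 1*(-1/20))*(-5)) = -(-15/2 - (7 - 1/20)*(-5)) = -(-15/2 - 139*(-5)/20) = -(-15/2 - 1*(-139/4)) = -(-15/2 + 139/4) = -1*109/4 = -109/4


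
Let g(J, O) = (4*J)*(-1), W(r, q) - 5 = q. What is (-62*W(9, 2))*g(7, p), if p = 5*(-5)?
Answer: 12152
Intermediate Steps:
W(r, q) = 5 + q
p = -25
g(J, O) = -4*J
(-62*W(9, 2))*g(7, p) = (-62*(5 + 2))*(-4*7) = -62*7*(-28) = -434*(-28) = 12152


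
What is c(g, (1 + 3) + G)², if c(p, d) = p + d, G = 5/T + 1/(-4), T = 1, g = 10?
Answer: 5625/16 ≈ 351.56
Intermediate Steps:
G = 19/4 (G = 5/1 + 1/(-4) = 5*1 + 1*(-¼) = 5 - ¼ = 19/4 ≈ 4.7500)
c(p, d) = d + p
c(g, (1 + 3) + G)² = (((1 + 3) + 19/4) + 10)² = ((4 + 19/4) + 10)² = (35/4 + 10)² = (75/4)² = 5625/16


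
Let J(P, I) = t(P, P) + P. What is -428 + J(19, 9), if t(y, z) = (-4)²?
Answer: -393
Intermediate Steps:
t(y, z) = 16
J(P, I) = 16 + P
-428 + J(19, 9) = -428 + (16 + 19) = -428 + 35 = -393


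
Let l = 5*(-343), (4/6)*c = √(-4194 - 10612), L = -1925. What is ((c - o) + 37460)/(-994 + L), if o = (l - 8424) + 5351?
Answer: -42248/2919 - I*√14806/1946 ≈ -14.473 - 0.062528*I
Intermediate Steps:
c = 3*I*√14806/2 (c = 3*√(-4194 - 10612)/2 = 3*√(-14806)/2 = 3*(I*√14806)/2 = 3*I*√14806/2 ≈ 182.52*I)
l = -1715
o = -4788 (o = (-1715 - 8424) + 5351 = -10139 + 5351 = -4788)
((c - o) + 37460)/(-994 + L) = ((3*I*√14806/2 - 1*(-4788)) + 37460)/(-994 - 1925) = ((3*I*√14806/2 + 4788) + 37460)/(-2919) = ((4788 + 3*I*√14806/2) + 37460)*(-1/2919) = (42248 + 3*I*√14806/2)*(-1/2919) = -42248/2919 - I*√14806/1946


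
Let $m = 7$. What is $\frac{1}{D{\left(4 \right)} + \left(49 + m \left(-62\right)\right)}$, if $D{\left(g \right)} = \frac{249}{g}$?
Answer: $- \frac{4}{1291} \approx -0.0030984$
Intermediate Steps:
$\frac{1}{D{\left(4 \right)} + \left(49 + m \left(-62\right)\right)} = \frac{1}{\frac{249}{4} + \left(49 + 7 \left(-62\right)\right)} = \frac{1}{249 \cdot \frac{1}{4} + \left(49 - 434\right)} = \frac{1}{\frac{249}{4} - 385} = \frac{1}{- \frac{1291}{4}} = - \frac{4}{1291}$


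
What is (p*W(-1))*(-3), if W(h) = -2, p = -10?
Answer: -60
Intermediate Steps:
(p*W(-1))*(-3) = -10*(-2)*(-3) = 20*(-3) = -60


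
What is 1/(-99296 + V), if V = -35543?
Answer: -1/134839 ≈ -7.4163e-6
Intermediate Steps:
1/(-99296 + V) = 1/(-99296 - 35543) = 1/(-134839) = -1/134839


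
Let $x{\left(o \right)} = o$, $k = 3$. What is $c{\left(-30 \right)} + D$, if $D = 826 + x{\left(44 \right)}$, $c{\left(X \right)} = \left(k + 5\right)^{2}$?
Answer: $934$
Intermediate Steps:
$c{\left(X \right)} = 64$ ($c{\left(X \right)} = \left(3 + 5\right)^{2} = 8^{2} = 64$)
$D = 870$ ($D = 826 + 44 = 870$)
$c{\left(-30 \right)} + D = 64 + 870 = 934$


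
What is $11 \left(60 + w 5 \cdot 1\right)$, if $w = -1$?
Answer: $605$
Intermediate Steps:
$11 \left(60 + w 5 \cdot 1\right) = 11 \left(60 + \left(-1\right) 5 \cdot 1\right) = 11 \left(60 - 5\right) = 11 \cdot 55 = 605$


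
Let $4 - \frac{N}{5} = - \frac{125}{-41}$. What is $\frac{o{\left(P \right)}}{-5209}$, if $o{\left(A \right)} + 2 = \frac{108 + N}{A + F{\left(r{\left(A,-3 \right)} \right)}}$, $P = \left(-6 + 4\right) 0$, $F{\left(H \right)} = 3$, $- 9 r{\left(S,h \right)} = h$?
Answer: $- \frac{1459}{213569} \approx -0.0068315$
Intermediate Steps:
$r{\left(S,h \right)} = - \frac{h}{9}$
$N = \frac{195}{41}$ ($N = 20 - 5 \left(- \frac{125}{-41}\right) = 20 - 5 \left(\left(-125\right) \left(- \frac{1}{41}\right)\right) = 20 - \frac{625}{41} = \frac{195}{41} \approx 4.7561$)
$P = 0$ ($P = \left(-2\right) 0 = 0$)
$o{\left(A \right)} = -2 + \frac{4623}{41 \left(3 + A\right)}$ ($o{\left(A \right)} = -2 + \frac{108 + \frac{195}{41}}{A + 3} = -2 + \frac{4623}{41 \left(3 + A\right)}$)
$\frac{o{\left(P \right)}}{-5209} = \frac{\frac{1}{41} \frac{1}{3 + 0} \left(4377 - 0\right)}{-5209} = \frac{4377 + 0}{41 \cdot 3} \left(- \frac{1}{5209}\right) = \frac{1}{41} \cdot \frac{1}{3} \cdot 4377 \left(- \frac{1}{5209}\right) = \frac{1459}{41} \left(- \frac{1}{5209}\right) = - \frac{1459}{213569}$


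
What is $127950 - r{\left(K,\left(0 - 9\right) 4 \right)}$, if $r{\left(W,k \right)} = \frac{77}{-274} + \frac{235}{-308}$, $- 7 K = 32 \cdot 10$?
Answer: $\frac{5399022253}{42196} \approx 1.2795 \cdot 10^{5}$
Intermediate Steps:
$K = - \frac{320}{7}$ ($K = - \frac{32 \cdot 10}{7} = \left(- \frac{1}{7}\right) 320 = - \frac{320}{7} \approx -45.714$)
$r{\left(W,k \right)} = - \frac{44053}{42196}$ ($r{\left(W,k \right)} = 77 \left(- \frac{1}{274}\right) + 235 \left(- \frac{1}{308}\right) = - \frac{77}{274} - \frac{235}{308} = - \frac{44053}{42196}$)
$127950 - r{\left(K,\left(0 - 9\right) 4 \right)} = 127950 - - \frac{44053}{42196} = 127950 + \frac{44053}{42196} = \frac{5399022253}{42196}$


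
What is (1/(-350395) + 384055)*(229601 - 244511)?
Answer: -401290578040968/70079 ≈ -5.7263e+9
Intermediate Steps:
(1/(-350395) + 384055)*(229601 - 244511) = (-1/350395 + 384055)*(-14910) = (134570951724/350395)*(-14910) = -401290578040968/70079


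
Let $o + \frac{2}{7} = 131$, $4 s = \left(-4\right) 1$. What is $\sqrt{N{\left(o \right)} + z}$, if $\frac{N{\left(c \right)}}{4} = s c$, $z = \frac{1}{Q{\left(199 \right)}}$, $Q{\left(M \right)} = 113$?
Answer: $\frac{i \sqrt{327136243}}{791} \approx 22.866 i$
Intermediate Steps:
$s = -1$ ($s = \frac{\left(-4\right) 1}{4} = \frac{1}{4} \left(-4\right) = -1$)
$z = \frac{1}{113} \approx 0.0088496$
$o = \frac{915}{7}$ ($o = - \frac{2}{7} + 131 = \frac{915}{7} \approx 130.71$)
$N{\left(c \right)} = - 4 c$ ($N{\left(c \right)} = 4 \left(- c\right) = - 4 c$)
$\sqrt{N{\left(o \right)} + z} = \sqrt{\left(-4\right) \frac{915}{7} + \frac{1}{113}} = \sqrt{- \frac{3660}{7} + \frac{1}{113}} = \sqrt{- \frac{413573}{791}} = \frac{i \sqrt{327136243}}{791}$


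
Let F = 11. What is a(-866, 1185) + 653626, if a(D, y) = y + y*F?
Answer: 667846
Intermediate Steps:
a(D, y) = 12*y (a(D, y) = y + y*11 = y + 11*y = 12*y)
a(-866, 1185) + 653626 = 12*1185 + 653626 = 14220 + 653626 = 667846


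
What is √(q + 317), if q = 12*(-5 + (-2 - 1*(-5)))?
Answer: √293 ≈ 17.117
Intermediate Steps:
q = -24 (q = 12*(-5 + (-2 + 5)) = 12*(-5 + 3) = 12*(-2) = -24)
√(q + 317) = √(-24 + 317) = √293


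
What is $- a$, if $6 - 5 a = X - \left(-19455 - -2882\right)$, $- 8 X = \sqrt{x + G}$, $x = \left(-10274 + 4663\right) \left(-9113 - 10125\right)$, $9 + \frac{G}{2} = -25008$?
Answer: $\frac{16567}{5} - \frac{\sqrt{6743399}}{10} \approx 3053.7$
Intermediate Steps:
$G = -50034$ ($G = -18 + 2 \left(-25008\right) = -18 - 50016 = -50034$)
$x = 107944418$ ($x = \left(-5611\right) \left(-19238\right) = 107944418$)
$X = - \frac{\sqrt{6743399}}{2}$ ($X = - \frac{\sqrt{107944418 - 50034}}{8} = - \frac{\sqrt{107894384}}{8} = - \frac{4 \sqrt{6743399}}{8} = - \frac{\sqrt{6743399}}{2} \approx -1298.4$)
$a = - \frac{16567}{5} + \frac{\sqrt{6743399}}{10}$ ($a = \frac{6}{5} - \frac{- \frac{\sqrt{6743399}}{2} - \left(-19455 - -2882\right)}{5} = \frac{6}{5} - \frac{- \frac{\sqrt{6743399}}{2} - \left(-19455 + 2882\right)}{5} = \frac{6}{5} - \frac{- \frac{\sqrt{6743399}}{2} - -16573}{5} = \frac{6}{5} - \frac{- \frac{\sqrt{6743399}}{2} + 16573}{5} = \frac{6}{5} - \frac{16573 - \frac{\sqrt{6743399}}{2}}{5} = \frac{6}{5} - \left(\frac{16573}{5} - \frac{\sqrt{6743399}}{10}\right) = - \frac{16567}{5} + \frac{\sqrt{6743399}}{10} \approx -3053.7$)
$- a = - (- \frac{16567}{5} + \frac{\sqrt{6743399}}{10}) = \frac{16567}{5} - \frac{\sqrt{6743399}}{10}$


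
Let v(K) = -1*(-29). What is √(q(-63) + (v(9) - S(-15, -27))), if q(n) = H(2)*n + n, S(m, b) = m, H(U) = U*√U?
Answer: √(-19 - 126*√2) ≈ 14.042*I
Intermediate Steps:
H(U) = U^(3/2)
q(n) = n + 2*n*√2 (q(n) = 2^(3/2)*n + n = (2*√2)*n + n = 2*n*√2 + n = n + 2*n*√2)
v(K) = 29
√(q(-63) + (v(9) - S(-15, -27))) = √(-63*(1 + 2*√2) + (29 - 1*(-15))) = √((-63 - 126*√2) + (29 + 15)) = √((-63 - 126*√2) + 44) = √(-19 - 126*√2)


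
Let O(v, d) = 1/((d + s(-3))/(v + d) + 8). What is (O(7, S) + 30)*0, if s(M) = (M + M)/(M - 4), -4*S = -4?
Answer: 0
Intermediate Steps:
S = 1 (S = -¼*(-4) = 1)
s(M) = 2*M/(-4 + M) (s(M) = (2*M)/(-4 + M) = 2*M/(-4 + M))
O(v, d) = 1/(8 + (6/7 + d)/(d + v)) (O(v, d) = 1/((d + 2*(-3)/(-4 - 3))/(v + d) + 8) = 1/((d + 2*(-3)/(-7))/(d + v) + 8) = 1/((d + 2*(-3)*(-⅐))/(d + v) + 8) = 1/((d + 6/7)/(d + v) + 8) = 1/((6/7 + d)/(d + v) + 8) = 1/(8 + (6/7 + d)/(d + v)))
(O(7, S) + 30)*0 = (7*(1 + 7)/(6 + 56*7 + 63*1) + 30)*0 = (7*8/(6 + 392 + 63) + 30)*0 = (7*8/461 + 30)*0 = (7*(1/461)*8 + 30)*0 = (56/461 + 30)*0 = (13886/461)*0 = 0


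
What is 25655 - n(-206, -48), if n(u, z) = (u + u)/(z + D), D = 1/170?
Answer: 209249105/8159 ≈ 25646.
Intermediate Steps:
D = 1/170 ≈ 0.0058824
n(u, z) = 2*u/(1/170 + z) (n(u, z) = (u + u)/(z + 1/170) = (2*u)/(1/170 + z) = 2*u/(1/170 + z))
25655 - n(-206, -48) = 25655 - 340*(-206)/(1 + 170*(-48)) = 25655 - 340*(-206)/(1 - 8160) = 25655 - 340*(-206)/(-8159) = 25655 - 340*(-206)*(-1)/8159 = 25655 - 1*70040/8159 = 25655 - 70040/8159 = 209249105/8159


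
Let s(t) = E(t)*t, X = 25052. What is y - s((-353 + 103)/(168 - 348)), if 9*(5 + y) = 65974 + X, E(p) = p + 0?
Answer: 3274691/324 ≈ 10107.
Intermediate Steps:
E(p) = p
s(t) = t**2 (s(t) = t*t = t**2)
y = 10109 (y = -5 + (65974 + 25052)/9 = -5 + (1/9)*91026 = -5 + 10114 = 10109)
y - s((-353 + 103)/(168 - 348)) = 10109 - ((-353 + 103)/(168 - 348))**2 = 10109 - (-250/(-180))**2 = 10109 - (-250*(-1/180))**2 = 10109 - (25/18)**2 = 10109 - 1*625/324 = 10109 - 625/324 = 3274691/324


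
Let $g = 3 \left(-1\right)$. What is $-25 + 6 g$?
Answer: $-43$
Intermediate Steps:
$g = -3$
$-25 + 6 g = -25 + 6 \left(-3\right) = -25 - 18 = -43$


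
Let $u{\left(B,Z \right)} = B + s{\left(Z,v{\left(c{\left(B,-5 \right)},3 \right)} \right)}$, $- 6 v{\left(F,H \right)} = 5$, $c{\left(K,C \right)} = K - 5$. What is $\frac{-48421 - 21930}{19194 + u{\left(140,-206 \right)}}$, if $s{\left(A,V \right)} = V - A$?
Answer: $- \frac{422106}{117235} \approx -3.6005$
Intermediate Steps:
$c{\left(K,C \right)} = -5 + K$
$v{\left(F,H \right)} = - \frac{5}{6}$ ($v{\left(F,H \right)} = \left(- \frac{1}{6}\right) 5 = - \frac{5}{6}$)
$u{\left(B,Z \right)} = - \frac{5}{6} + B - Z$ ($u{\left(B,Z \right)} = B - \left(\frac{5}{6} + Z\right) = - \frac{5}{6} + B - Z$)
$\frac{-48421 - 21930}{19194 + u{\left(140,-206 \right)}} = \frac{-48421 - 21930}{19194 - - \frac{2071}{6}} = - \frac{70351}{19194 + \left(- \frac{5}{6} + 140 + 206\right)} = - \frac{70351}{19194 + \frac{2071}{6}} = - \frac{70351}{\frac{117235}{6}} = \left(-70351\right) \frac{6}{117235} = - \frac{422106}{117235}$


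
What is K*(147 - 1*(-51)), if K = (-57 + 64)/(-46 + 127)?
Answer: 154/9 ≈ 17.111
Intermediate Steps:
K = 7/81 ≈ 0.086420
K*(147 - 1*(-51)) = 7*(147 - 1*(-51))/81 = 7*(147 + 51)/81 = (7/81)*198 = 154/9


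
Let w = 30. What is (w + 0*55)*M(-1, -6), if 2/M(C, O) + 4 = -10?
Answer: -30/7 ≈ -4.2857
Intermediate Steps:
M(C, O) = -⅐ (M(C, O) = 2/(-4 - 10) = 2/(-14) = 2*(-1/14) = -⅐)
(w + 0*55)*M(-1, -6) = (30 + 0*55)*(-⅐) = (30 + 0)*(-⅐) = 30*(-⅐) = -30/7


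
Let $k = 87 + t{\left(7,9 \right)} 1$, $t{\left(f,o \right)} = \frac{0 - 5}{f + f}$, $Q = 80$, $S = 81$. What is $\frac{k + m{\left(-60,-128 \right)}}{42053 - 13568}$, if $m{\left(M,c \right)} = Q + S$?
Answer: $\frac{3467}{398790} \approx 0.0086938$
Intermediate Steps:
$t{\left(f,o \right)} = - \frac{5}{2 f}$
$k = \frac{1213}{14}$ ($k = 87 + - \frac{5}{2 \cdot 7} \cdot 1 = 87 + \left(- \frac{5}{2}\right) \frac{1}{7} \cdot 1 = 87 - \frac{5}{14} = \frac{1213}{14} \approx 86.643$)
$m{\left(M,c \right)} = 161$ ($m{\left(M,c \right)} = 80 + 81 = 161$)
$\frac{k + m{\left(-60,-128 \right)}}{42053 - 13568} = \frac{\frac{1213}{14} + 161}{42053 - 13568} = \frac{3467}{14 \cdot 28485} = \frac{3467}{14} \cdot \frac{1}{28485} = \frac{3467}{398790}$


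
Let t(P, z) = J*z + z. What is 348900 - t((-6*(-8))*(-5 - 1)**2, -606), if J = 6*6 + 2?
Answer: 372534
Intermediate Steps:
J = 38 (J = 36 + 2 = 38)
t(P, z) = 39*z (t(P, z) = 38*z + z = 39*z)
348900 - t((-6*(-8))*(-5 - 1)**2, -606) = 348900 - 39*(-606) = 348900 - 1*(-23634) = 348900 + 23634 = 372534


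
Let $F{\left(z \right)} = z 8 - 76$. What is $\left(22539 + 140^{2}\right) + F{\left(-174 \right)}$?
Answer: $40671$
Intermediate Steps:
$F{\left(z \right)} = -76 + 8 z$ ($F{\left(z \right)} = 8 z - 76 = -76 + 8 z$)
$\left(22539 + 140^{2}\right) + F{\left(-174 \right)} = \left(22539 + 140^{2}\right) + \left(-76 + 8 \left(-174\right)\right) = \left(22539 + 19600\right) - 1468 = 42139 - 1468 = 40671$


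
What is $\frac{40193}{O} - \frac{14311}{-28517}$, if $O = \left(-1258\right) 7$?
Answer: $- \frac{1020161115}{251120702} \approx -4.0624$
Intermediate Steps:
$O = -8806$
$\frac{40193}{O} - \frac{14311}{-28517} = \frac{40193}{-8806} - \frac{14311}{-28517} = 40193 \left(- \frac{1}{8806}\right) - - \frac{14311}{28517} = - \frac{40193}{8806} + \frac{14311}{28517} = - \frac{1020161115}{251120702}$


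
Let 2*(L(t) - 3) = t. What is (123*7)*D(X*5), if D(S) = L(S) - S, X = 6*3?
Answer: -36162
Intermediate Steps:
X = 18
L(t) = 3 + t/2
D(S) = 3 - S/2 (D(S) = (3 + S/2) - S = 3 - S/2)
(123*7)*D(X*5) = (123*7)*(3 - 9*5) = 861*(3 - 1/2*90) = 861*(3 - 45) = 861*(-42) = -36162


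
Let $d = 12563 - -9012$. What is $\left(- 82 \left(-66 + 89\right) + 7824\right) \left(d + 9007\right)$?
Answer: $181595916$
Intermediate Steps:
$d = 21575$ ($d = 12563 + 9012 = 21575$)
$\left(- 82 \left(-66 + 89\right) + 7824\right) \left(d + 9007\right) = \left(- 82 \left(-66 + 89\right) + 7824\right) \left(21575 + 9007\right) = \left(\left(-82\right) 23 + 7824\right) 30582 = \left(-1886 + 7824\right) 30582 = 5938 \cdot 30582 = 181595916$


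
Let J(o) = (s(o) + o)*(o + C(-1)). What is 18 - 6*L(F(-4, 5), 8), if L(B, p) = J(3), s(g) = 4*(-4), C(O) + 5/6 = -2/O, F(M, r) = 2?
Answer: 343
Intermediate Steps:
C(O) = -5/6 - 2/O
s(g) = -16
J(o) = (-16 + o)*(7/6 + o) (J(o) = (-16 + o)*(o + (-5/6 - 2/(-1))) = (-16 + o)*(o + (-5/6 - 2*(-1))) = (-16 + o)*(o + (-5/6 + 2)) = (-16 + o)*(o + 7/6) = (-16 + o)*(7/6 + o))
L(B, p) = -325/6 (L(B, p) = -56/3 + 3**2 - 89/6*3 = -56/3 + 9 - 89/2 = -325/6)
18 - 6*L(F(-4, 5), 8) = 18 - 6*(-325/6) = 18 + 325 = 343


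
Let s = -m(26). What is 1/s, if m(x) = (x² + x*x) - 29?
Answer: -1/1323 ≈ -0.00075586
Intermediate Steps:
m(x) = -29 + 2*x² (m(x) = (x² + x²) - 29 = 2*x² - 29 = -29 + 2*x²)
s = -1323 (s = -(-29 + 2*26²) = -(-29 + 2*676) = -(-29 + 1352) = -1*1323 = -1323)
1/s = 1/(-1323) = -1/1323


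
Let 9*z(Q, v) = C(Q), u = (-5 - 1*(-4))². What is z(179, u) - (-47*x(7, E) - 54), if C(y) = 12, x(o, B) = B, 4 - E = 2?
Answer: 448/3 ≈ 149.33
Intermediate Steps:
E = 2 (E = 4 - 1*2 = 4 - 2 = 2)
u = 1 (u = (-5 + 4)² = (-1)² = 1)
z(Q, v) = 4/3 (z(Q, v) = (⅑)*12 = 4/3)
z(179, u) - (-47*x(7, E) - 54) = 4/3 - (-47*2 - 54) = 4/3 - (-94 - 54) = 4/3 - 1*(-148) = 4/3 + 148 = 448/3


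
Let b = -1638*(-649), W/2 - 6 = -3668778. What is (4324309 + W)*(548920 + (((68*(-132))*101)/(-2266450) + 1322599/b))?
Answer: -398518140818711885961257/240937686990 ≈ -1.6540e+12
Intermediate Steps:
W = -7337544 (W = 12 + 2*(-3668778) = 12 - 7337556 = -7337544)
b = 1063062
(4324309 + W)*(548920 + (((68*(-132))*101)/(-2266450) + 1322599/b)) = (4324309 - 7337544)*(548920 + (((68*(-132))*101)/(-2266450) + 1322599/1063062)) = -3013235*(548920 + (-8976*101*(-1/2266450) + 1322599*(1/1063062))) = -3013235*(548920 + (-906576*(-1/2266450) + 1322599/1063062)) = -3013235*(548920 + (453288/1133225 + 1322599/1063062)) = -3013235*(548920 + 1980675499631/1204688434950) = -3013235*661279556388253631/1204688434950 = -398518140818711885961257/240937686990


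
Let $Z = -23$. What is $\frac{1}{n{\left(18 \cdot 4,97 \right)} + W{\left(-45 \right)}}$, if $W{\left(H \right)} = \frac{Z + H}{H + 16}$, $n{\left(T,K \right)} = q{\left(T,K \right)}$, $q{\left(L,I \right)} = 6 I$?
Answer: $\frac{29}{16946} \approx 0.0017113$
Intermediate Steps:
$n{\left(T,K \right)} = 6 K$
$W{\left(H \right)} = \frac{-23 + H}{16 + H}$ ($W{\left(H \right)} = \frac{-23 + H}{H + 16} = \frac{-23 + H}{16 + H}$)
$\frac{1}{n{\left(18 \cdot 4,97 \right)} + W{\left(-45 \right)}} = \frac{1}{6 \cdot 97 + \frac{-23 - 45}{16 - 45}} = \frac{1}{582 + \frac{1}{-29} \left(-68\right)} = \frac{1}{582 - - \frac{68}{29}} = \frac{1}{582 + \frac{68}{29}} = \frac{1}{\frac{16946}{29}} = \frac{29}{16946}$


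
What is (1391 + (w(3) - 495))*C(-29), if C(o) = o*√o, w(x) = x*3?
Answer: -26245*I*√29 ≈ -1.4133e+5*I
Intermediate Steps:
w(x) = 3*x
C(o) = o^(3/2)
(1391 + (w(3) - 495))*C(-29) = (1391 + (3*3 - 495))*(-29)^(3/2) = (1391 + (9 - 495))*(-29*I*√29) = (1391 - 486)*(-29*I*√29) = 905*(-29*I*√29) = -26245*I*√29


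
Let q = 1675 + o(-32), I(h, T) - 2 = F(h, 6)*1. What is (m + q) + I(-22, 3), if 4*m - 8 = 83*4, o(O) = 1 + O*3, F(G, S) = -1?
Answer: 1666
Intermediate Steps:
o(O) = 1 + 3*O
m = 85 (m = 2 + (83*4)/4 = 2 + (¼)*332 = 2 + 83 = 85)
I(h, T) = 1 (I(h, T) = 2 - 1*1 = 2 - 1 = 1)
q = 1580 (q = 1675 + (1 + 3*(-32)) = 1675 + (1 - 96) = 1675 - 95 = 1580)
(m + q) + I(-22, 3) = (85 + 1580) + 1 = 1665 + 1 = 1666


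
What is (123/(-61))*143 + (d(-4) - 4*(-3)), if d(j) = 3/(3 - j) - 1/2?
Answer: -236059/854 ≈ -276.42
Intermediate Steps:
d(j) = -1/2 + 3/(3 - j) (d(j) = 3/(3 - j) - 1*1/2 = 3/(3 - j) - 1/2 = -1/2 + 3/(3 - j))
(123/(-61))*143 + (d(-4) - 4*(-3)) = (123/(-61))*143 + ((-3 - 1*(-4))/(2*(-3 - 4)) - 4*(-3)) = (123*(-1/61))*143 + ((1/2)*(-3 + 4)/(-7) + 12) = -123/61*143 + ((1/2)*(-1/7)*1 + 12) = -17589/61 + (-1/14 + 12) = -17589/61 + 167/14 = -236059/854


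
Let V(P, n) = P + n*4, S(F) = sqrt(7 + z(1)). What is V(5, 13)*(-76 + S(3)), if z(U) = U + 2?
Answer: -4332 + 57*sqrt(10) ≈ -4151.8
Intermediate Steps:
z(U) = 2 + U
S(F) = sqrt(10) (S(F) = sqrt(7 + (2 + 1)) = sqrt(7 + 3) = sqrt(10))
V(P, n) = P + 4*n
V(5, 13)*(-76 + S(3)) = (5 + 4*13)*(-76 + sqrt(10)) = (5 + 52)*(-76 + sqrt(10)) = 57*(-76 + sqrt(10)) = -4332 + 57*sqrt(10)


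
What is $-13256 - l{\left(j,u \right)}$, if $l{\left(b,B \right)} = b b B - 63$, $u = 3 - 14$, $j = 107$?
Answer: $112746$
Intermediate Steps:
$u = -11$ ($u = 3 - 14 = -11$)
$l{\left(b,B \right)} = -63 + B b^{2}$ ($l{\left(b,B \right)} = b^{2} B - 63 = B b^{2} - 63 = -63 + B b^{2}$)
$-13256 - l{\left(j,u \right)} = -13256 - \left(-63 - 11 \cdot 107^{2}\right) = -13256 - \left(-63 - 125939\right) = -13256 - -126002 = -13256 + 126002 = 112746$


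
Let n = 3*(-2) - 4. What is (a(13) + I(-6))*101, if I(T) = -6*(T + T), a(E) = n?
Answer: 6262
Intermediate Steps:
n = -10 (n = -6 - 4 = -10)
a(E) = -10
I(T) = -12*T
(a(13) + I(-6))*101 = (-10 - 12*(-6))*101 = (-10 + 72)*101 = 62*101 = 6262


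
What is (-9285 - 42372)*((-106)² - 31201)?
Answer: 1031332005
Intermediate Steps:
(-9285 - 42372)*((-106)² - 31201) = -51657*(11236 - 31201) = -51657*(-19965) = 1031332005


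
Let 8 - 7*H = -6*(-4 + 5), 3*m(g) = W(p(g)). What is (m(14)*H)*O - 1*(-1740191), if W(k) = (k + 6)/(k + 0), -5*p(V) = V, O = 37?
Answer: 36543419/21 ≈ 1.7402e+6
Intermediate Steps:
p(V) = -V/5
W(k) = (6 + k)/k
m(g) = -5*(6 - g/5)/(3*g) (m(g) = ((6 - g/5)/((-g/5)))/3 = ((-5/g)*(6 - g/5))/3 = (-5*(6 - g/5)/g)/3 = -5*(6 - g/5)/(3*g))
H = 2 (H = 8/7 - (-6)*(-4 + 5)/7 = 8/7 - (-6)/7 = 8/7 - ⅐*(-6) = 8/7 + 6/7 = 2)
(m(14)*H)*O - 1*(-1740191) = (((⅓)*(-30 + 14)/14)*2)*37 - 1*(-1740191) = (((⅓)*(1/14)*(-16))*2)*37 + 1740191 = -8/21*2*37 + 1740191 = -16/21*37 + 1740191 = -592/21 + 1740191 = 36543419/21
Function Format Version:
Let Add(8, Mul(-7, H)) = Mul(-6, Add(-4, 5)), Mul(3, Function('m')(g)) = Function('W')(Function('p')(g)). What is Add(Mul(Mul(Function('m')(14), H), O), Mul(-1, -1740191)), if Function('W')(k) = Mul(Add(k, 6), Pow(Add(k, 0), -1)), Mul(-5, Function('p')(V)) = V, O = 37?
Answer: Rational(36543419, 21) ≈ 1.7402e+6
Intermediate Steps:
Function('p')(V) = Mul(Rational(-1, 5), V)
Function('W')(k) = Mul(Pow(k, -1), Add(6, k)) (Function('W')(k) = Mul(Add(6, k), Pow(k, -1)) = Mul(Pow(k, -1), Add(6, k)))
Function('m')(g) = Mul(Rational(-5, 3), Pow(g, -1), Add(6, Mul(Rational(-1, 5), g))) (Function('m')(g) = Mul(Rational(1, 3), Mul(Pow(Mul(Rational(-1, 5), g), -1), Add(6, Mul(Rational(-1, 5), g)))) = Mul(Rational(1, 3), Mul(Mul(-5, Pow(g, -1)), Add(6, Mul(Rational(-1, 5), g)))) = Mul(Rational(1, 3), Mul(-5, Pow(g, -1), Add(6, Mul(Rational(-1, 5), g)))) = Mul(Rational(-5, 3), Pow(g, -1), Add(6, Mul(Rational(-1, 5), g))))
H = 2 (H = Add(Rational(8, 7), Mul(Rational(-1, 7), Mul(-6, Add(-4, 5)))) = Add(Rational(8, 7), Mul(Rational(-1, 7), Mul(-6, 1))) = Add(Rational(8, 7), Mul(Rational(-1, 7), -6)) = Add(Rational(8, 7), Rational(6, 7)) = 2)
Add(Mul(Mul(Function('m')(14), H), O), Mul(-1, -1740191)) = Add(Mul(Mul(Mul(Rational(1, 3), Pow(14, -1), Add(-30, 14)), 2), 37), Mul(-1, -1740191)) = Add(Mul(Mul(Mul(Rational(1, 3), Rational(1, 14), -16), 2), 37), 1740191) = Add(Mul(Mul(Rational(-8, 21), 2), 37), 1740191) = Add(Mul(Rational(-16, 21), 37), 1740191) = Add(Rational(-592, 21), 1740191) = Rational(36543419, 21)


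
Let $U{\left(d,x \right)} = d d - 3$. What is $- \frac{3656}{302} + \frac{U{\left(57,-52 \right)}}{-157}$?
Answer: $- \frac{777142}{23707} \approx -32.781$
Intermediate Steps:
$U{\left(d,x \right)} = -3 + d^{2}$ ($U{\left(d,x \right)} = d^{2} - 3 = -3 + d^{2}$)
$- \frac{3656}{302} + \frac{U{\left(57,-52 \right)}}{-157} = - \frac{3656}{302} + \frac{-3 + 57^{2}}{-157} = \left(-3656\right) \frac{1}{302} + \left(-3 + 3249\right) \left(- \frac{1}{157}\right) = - \frac{1828}{151} + 3246 \left(- \frac{1}{157}\right) = - \frac{1828}{151} - \frac{3246}{157} = - \frac{777142}{23707}$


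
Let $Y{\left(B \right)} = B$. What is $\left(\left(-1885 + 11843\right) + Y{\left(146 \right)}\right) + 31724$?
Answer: $41828$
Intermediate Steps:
$\left(\left(-1885 + 11843\right) + Y{\left(146 \right)}\right) + 31724 = \left(\left(-1885 + 11843\right) + 146\right) + 31724 = \left(9958 + 146\right) + 31724 = 10104 + 31724 = 41828$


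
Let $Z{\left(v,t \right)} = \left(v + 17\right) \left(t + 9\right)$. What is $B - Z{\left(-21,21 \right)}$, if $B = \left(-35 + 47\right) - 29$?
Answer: $103$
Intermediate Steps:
$B = -17$ ($B = 12 - 29 = -17$)
$Z{\left(v,t \right)} = \left(9 + t\right) \left(17 + v\right)$ ($Z{\left(v,t \right)} = \left(17 + v\right) \left(9 + t\right) = \left(9 + t\right) \left(17 + v\right)$)
$B - Z{\left(-21,21 \right)} = -17 - \left(153 + 9 \left(-21\right) + 17 \cdot 21 + 21 \left(-21\right)\right) = -17 - \left(153 - 189 + 357 - 441\right) = -17 - -120 = -17 + 120 = 103$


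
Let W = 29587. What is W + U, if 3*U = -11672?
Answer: 77089/3 ≈ 25696.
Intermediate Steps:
U = -11672/3 (U = (⅓)*(-11672) = -11672/3 ≈ -3890.7)
W + U = 29587 - 11672/3 = 77089/3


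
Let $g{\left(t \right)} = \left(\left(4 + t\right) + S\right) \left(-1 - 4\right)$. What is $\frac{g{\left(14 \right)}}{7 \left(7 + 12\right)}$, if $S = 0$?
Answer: $- \frac{90}{133} \approx -0.67669$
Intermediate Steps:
$g{\left(t \right)} = -20 - 5 t$ ($g{\left(t \right)} = \left(\left(4 + t\right) + 0\right) \left(-1 - 4\right) = \left(4 + t\right) \left(-5\right) = -20 - 5 t$)
$\frac{g{\left(14 \right)}}{7 \left(7 + 12\right)} = \frac{-20 - 70}{7 \left(7 + 12\right)} = \frac{-20 - 70}{7 \cdot 19} = - \frac{90}{133}$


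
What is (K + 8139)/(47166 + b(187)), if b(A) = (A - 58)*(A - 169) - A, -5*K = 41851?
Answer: -1156/246505 ≈ -0.0046896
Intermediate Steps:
K = -41851/5 (K = -1/5*41851 = -41851/5 ≈ -8370.2)
b(A) = -A + (-169 + A)*(-58 + A) (b(A) = (-58 + A)*(-169 + A) - A = (-169 + A)*(-58 + A) - A = -A + (-169 + A)*(-58 + A))
(K + 8139)/(47166 + b(187)) = (-41851/5 + 8139)/(47166 + (9802 + 187**2 - 228*187)) = -1156/(5*(47166 + (9802 + 34969 - 42636))) = -1156/(5*(47166 + 2135)) = -1156/5/49301 = -1156/5*1/49301 = -1156/246505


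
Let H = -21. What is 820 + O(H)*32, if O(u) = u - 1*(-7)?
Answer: 372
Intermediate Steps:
O(u) = 7 + u (O(u) = u + 7 = 7 + u)
820 + O(H)*32 = 820 + (7 - 21)*32 = 820 - 14*32 = 820 - 448 = 372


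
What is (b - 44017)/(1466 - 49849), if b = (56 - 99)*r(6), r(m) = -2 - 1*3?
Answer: 43802/48383 ≈ 0.90532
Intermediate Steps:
r(m) = -5 (r(m) = -2 - 3 = -5)
b = 215 (b = (56 - 99)*(-5) = -43*(-5) = 215)
(b - 44017)/(1466 - 49849) = (215 - 44017)/(1466 - 49849) = -43802/(-48383) = -43802*(-1/48383) = 43802/48383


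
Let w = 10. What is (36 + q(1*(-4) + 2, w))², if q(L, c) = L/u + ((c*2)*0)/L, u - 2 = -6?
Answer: 5329/4 ≈ 1332.3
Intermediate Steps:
u = -4 (u = 2 - 6 = -4)
q(L, c) = -L/4 (q(L, c) = L/(-4) + ((c*2)*0)/L = L*(-¼) + ((2*c)*0)/L = -L/4 + 0/L = -L/4 + 0 = -L/4)
(36 + q(1*(-4) + 2, w))² = (36 - (1*(-4) + 2)/4)² = (36 - (-4 + 2)/4)² = (36 - ¼*(-2))² = (36 + ½)² = (73/2)² = 5329/4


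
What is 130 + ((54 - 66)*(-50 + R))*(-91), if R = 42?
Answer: -8606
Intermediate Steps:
130 + ((54 - 66)*(-50 + R))*(-91) = 130 + ((54 - 66)*(-50 + 42))*(-91) = 130 - 12*(-8)*(-91) = 130 + 96*(-91) = 130 - 8736 = -8606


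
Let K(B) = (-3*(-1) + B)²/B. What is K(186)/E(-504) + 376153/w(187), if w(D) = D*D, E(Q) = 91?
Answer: 362661587/28185014 ≈ 12.867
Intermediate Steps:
w(D) = D²
K(B) = (3 + B)²/B
K(186)/E(-504) + 376153/w(187) = ((3 + 186)²/186)/91 + 376153/(187²) = ((1/186)*189²)*(1/91) + 376153/34969 = ((1/186)*35721)*(1/91) + 376153*(1/34969) = (11907/62)*(1/91) + 376153/34969 = 1701/806 + 376153/34969 = 362661587/28185014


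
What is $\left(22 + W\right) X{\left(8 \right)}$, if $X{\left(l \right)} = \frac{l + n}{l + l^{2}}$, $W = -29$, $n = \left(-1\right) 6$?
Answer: $- \frac{7}{36} \approx -0.19444$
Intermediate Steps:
$n = -6$
$X{\left(l \right)} = \frac{-6 + l}{l + l^{2}}$ ($X{\left(l \right)} = \frac{l - 6}{l + l^{2}} = \frac{-6 + l}{l + l^{2}}$)
$\left(22 + W\right) X{\left(8 \right)} = \left(22 - 29\right) \frac{-6 + 8}{8 \left(1 + 8\right)} = - 7 \cdot \frac{1}{8} \cdot \frac{1}{9} \cdot 2 = \left(-7\right) \frac{1}{36} = - \frac{7}{36}$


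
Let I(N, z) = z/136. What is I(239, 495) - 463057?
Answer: -62975257/136 ≈ -4.6305e+5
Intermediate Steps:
I(N, z) = z/136 (I(N, z) = z*(1/136) = z/136)
I(239, 495) - 463057 = (1/136)*495 - 463057 = 495/136 - 463057 = -62975257/136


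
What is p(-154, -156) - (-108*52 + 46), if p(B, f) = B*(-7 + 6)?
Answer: 5724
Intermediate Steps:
p(B, f) = -B (p(B, f) = B*(-1) = -B)
p(-154, -156) - (-108*52 + 46) = -1*(-154) - (-108*52 + 46) = 154 - (-5616 + 46) = 154 - 1*(-5570) = 154 + 5570 = 5724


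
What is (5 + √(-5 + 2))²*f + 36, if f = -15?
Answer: -294 - 150*I*√3 ≈ -294.0 - 259.81*I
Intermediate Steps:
(5 + √(-5 + 2))²*f + 36 = (5 + √(-5 + 2))²*(-15) + 36 = (5 + √(-3))²*(-15) + 36 = (5 + I*√3)²*(-15) + 36 = -15*(5 + I*√3)² + 36 = 36 - 15*(5 + I*√3)²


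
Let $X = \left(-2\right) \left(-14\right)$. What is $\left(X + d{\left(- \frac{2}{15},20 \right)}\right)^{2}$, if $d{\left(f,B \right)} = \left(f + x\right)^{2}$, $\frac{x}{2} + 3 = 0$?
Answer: $\frac{217975696}{50625} \approx 4305.7$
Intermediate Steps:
$x = -6$ ($x = -6 + 2 \cdot 0 = -6 + 0 = -6$)
$d{\left(f,B \right)} = \left(-6 + f\right)^{2}$ ($d{\left(f,B \right)} = \left(f - 6\right)^{2} = \left(-6 + f\right)^{2}$)
$X = 28$
$\left(X + d{\left(- \frac{2}{15},20 \right)}\right)^{2} = \left(28 + \left(-6 - \frac{2}{15}\right)^{2}\right)^{2} = \left(28 + \left(- \frac{92}{15}\right)^{2}\right)^{2} = \left(28 + \frac{8464}{225}\right)^{2} = \left(\frac{14764}{225}\right)^{2} = \frac{217975696}{50625}$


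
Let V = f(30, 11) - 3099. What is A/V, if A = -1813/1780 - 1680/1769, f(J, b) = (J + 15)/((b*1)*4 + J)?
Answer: 229311089/360982299210 ≈ 0.00063524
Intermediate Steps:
f(J, b) = (15 + J)/(J + 4*b) (f(J, b) = (15 + J)/(b*4 + J) = (15 + J)/(4*b + J) = (15 + J)/(J + 4*b))
V = -229281/74 (V = (15 + 30)/(30 + 4*11) - 3099 = 45/(30 + 44) - 3099 = 45/74 - 3099 = -229281/74 ≈ -3098.4)
A = -6197597/3148820 (A = -1813*1/1780 - 1680*1/1769 = -1813/1780 - 1680/1769 = -6197597/3148820 ≈ -1.9682)
A/V = -6197597/(3148820*(-229281/74)) = -6197597/3148820*(-74/229281) = 229311089/360982299210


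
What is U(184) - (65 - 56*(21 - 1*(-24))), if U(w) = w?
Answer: 2639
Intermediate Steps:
U(184) - (65 - 56*(21 - 1*(-24))) = 184 - (65 - 56*(21 - 1*(-24))) = 184 - (65 - 56*(21 + 24)) = 184 - (65 - 56*45) = 184 - (65 - 2520) = 184 - 1*(-2455) = 184 + 2455 = 2639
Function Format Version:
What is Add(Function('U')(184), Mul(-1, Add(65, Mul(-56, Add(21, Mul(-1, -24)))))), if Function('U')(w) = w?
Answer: 2639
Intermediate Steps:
Add(Function('U')(184), Mul(-1, Add(65, Mul(-56, Add(21, Mul(-1, -24)))))) = Add(184, Mul(-1, Add(65, Mul(-56, Add(21, Mul(-1, -24)))))) = Add(184, Mul(-1, Add(65, Mul(-56, Add(21, 24))))) = Add(184, Mul(-1, Add(65, Mul(-56, 45)))) = Add(184, Mul(-1, Add(65, -2520))) = Add(184, Mul(-1, -2455)) = Add(184, 2455) = 2639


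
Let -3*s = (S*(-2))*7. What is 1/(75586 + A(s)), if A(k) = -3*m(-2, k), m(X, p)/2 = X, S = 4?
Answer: 1/75598 ≈ 1.3228e-5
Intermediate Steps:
m(X, p) = 2*X
s = 56/3 (s = -4*(-2)*7/3 = -(-8)*7/3 = -1/3*(-56) = 56/3 ≈ 18.667)
A(k) = 12 (A(k) = -3*2*(-2) = -3*(-4) = -1*(-12) = 12)
1/(75586 + A(s)) = 1/(75586 + 12) = 1/75598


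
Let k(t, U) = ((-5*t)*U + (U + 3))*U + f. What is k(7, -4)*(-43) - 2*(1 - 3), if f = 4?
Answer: 23740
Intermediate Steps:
k(t, U) = 4 + U*(3 + U - 5*U*t) (k(t, U) = ((-5*t)*U + (U + 3))*U + 4 = (-5*U*t + (3 + U))*U + 4 = (3 + U - 5*U*t)*U + 4 = U*(3 + U - 5*U*t) + 4 = 4 + U*(3 + U - 5*U*t))
k(7, -4)*(-43) - 2*(1 - 3) = (4 + (-4)² + 3*(-4) - 5*7*(-4)²)*(-43) - 2*(1 - 3) = (4 + 16 - 12 - 5*7*16)*(-43) - 2*(-2) = (4 + 16 - 12 - 560)*(-43) + 4 = -552*(-43) + 4 = 23736 + 4 = 23740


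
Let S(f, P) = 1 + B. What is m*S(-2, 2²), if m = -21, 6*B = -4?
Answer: -7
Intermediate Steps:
B = -⅔ (B = (⅙)*(-4) = -⅔ ≈ -0.66667)
S(f, P) = ⅓ (S(f, P) = 1 - ⅔ = ⅓)
m*S(-2, 2²) = -21*⅓ = -7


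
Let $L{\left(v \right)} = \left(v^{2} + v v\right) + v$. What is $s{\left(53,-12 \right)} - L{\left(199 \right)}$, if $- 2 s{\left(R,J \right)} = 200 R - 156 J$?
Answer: $-85637$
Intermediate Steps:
$s{\left(R,J \right)} = - 100 R + 78 J$ ($s{\left(R,J \right)} = - \frac{200 R - 156 J}{2} = - \frac{- 156 J + 200 R}{2} = - 100 R + 78 J$)
$L{\left(v \right)} = v + 2 v^{2}$ ($L{\left(v \right)} = \left(v^{2} + v^{2}\right) + v = 2 v^{2} + v = v + 2 v^{2}$)
$s{\left(53,-12 \right)} - L{\left(199 \right)} = \left(\left(-100\right) 53 + 78 \left(-12\right)\right) - 199 \left(1 + 2 \cdot 199\right) = \left(-5300 - 936\right) - 199 \left(1 + 398\right) = -6236 - 199 \cdot 399 = -6236 - 79401 = -85637$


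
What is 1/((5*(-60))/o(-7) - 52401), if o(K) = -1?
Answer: -1/52101 ≈ -1.9193e-5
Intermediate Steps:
1/((5*(-60))/o(-7) - 52401) = 1/((5*(-60))/(-1) - 52401) = 1/(-300*(-1) - 52401) = 1/(300 - 52401) = 1/(-52101) = -1/52101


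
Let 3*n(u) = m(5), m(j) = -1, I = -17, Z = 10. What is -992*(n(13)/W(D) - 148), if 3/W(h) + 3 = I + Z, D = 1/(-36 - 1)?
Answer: 1311424/9 ≈ 1.4571e+5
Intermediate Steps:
D = -1/37 (D = 1/(-37) = -1/37 ≈ -0.027027)
W(h) = -3/10 (W(h) = 3/(-3 + (-17 + 10)) = 3/(-3 - 7) = 3/(-10) = 3*(-⅒) = -3/10)
n(u) = -⅓ (n(u) = (⅓)*(-1) = -⅓)
-992*(n(13)/W(D) - 148) = -992*(-1/(3*(-3/10)) - 148) = -992*(-⅓*(-10/3) - 148) = -992*(10/9 - 148) = -992*(-1322/9) = 1311424/9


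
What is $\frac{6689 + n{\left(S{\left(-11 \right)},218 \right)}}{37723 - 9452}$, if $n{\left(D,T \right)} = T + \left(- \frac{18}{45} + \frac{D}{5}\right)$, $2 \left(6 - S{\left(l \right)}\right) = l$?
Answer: $\frac{69089}{282710} \approx 0.24438$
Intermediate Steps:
$S{\left(l \right)} = 6 - \frac{l}{2}$
$n{\left(D,T \right)} = - \frac{2}{5} + T + \frac{D}{5}$ ($n{\left(D,T \right)} = T + \left(\left(-18\right) \frac{1}{45} + D \frac{1}{5}\right) = T + \left(- \frac{2}{5} + \frac{D}{5}\right) = - \frac{2}{5} + T + \frac{D}{5}$)
$\frac{6689 + n{\left(S{\left(-11 \right)},218 \right)}}{37723 - 9452} = \frac{6689 + \left(- \frac{2}{5} + 218 + \frac{6 - - \frac{11}{2}}{5}\right)}{37723 - 9452} = \frac{6689 + \left(- \frac{2}{5} + 218 + \frac{6 + \frac{11}{2}}{5}\right)}{28271} = \left(6689 + \left(- \frac{2}{5} + 218 + \frac{1}{5} \cdot \frac{23}{2}\right)\right) \frac{1}{28271} = \left(6689 + \left(- \frac{2}{5} + 218 + \frac{23}{10}\right)\right) \frac{1}{28271} = \left(6689 + \frac{2199}{10}\right) \frac{1}{28271} = \frac{69089}{10} \cdot \frac{1}{28271} = \frac{69089}{282710}$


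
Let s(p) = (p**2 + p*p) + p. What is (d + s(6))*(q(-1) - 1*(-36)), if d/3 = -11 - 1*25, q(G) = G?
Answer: -1050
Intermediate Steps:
s(p) = p + 2*p**2 (s(p) = (p**2 + p**2) + p = 2*p**2 + p = p + 2*p**2)
d = -108 (d = 3*(-11 - 1*25) = 3*(-11 - 25) = 3*(-36) = -108)
(d + s(6))*(q(-1) - 1*(-36)) = (-108 + 6*(1 + 2*6))*(-1 - 1*(-36)) = (-108 + 6*(1 + 12))*(-1 + 36) = (-108 + 6*13)*35 = (-108 + 78)*35 = -30*35 = -1050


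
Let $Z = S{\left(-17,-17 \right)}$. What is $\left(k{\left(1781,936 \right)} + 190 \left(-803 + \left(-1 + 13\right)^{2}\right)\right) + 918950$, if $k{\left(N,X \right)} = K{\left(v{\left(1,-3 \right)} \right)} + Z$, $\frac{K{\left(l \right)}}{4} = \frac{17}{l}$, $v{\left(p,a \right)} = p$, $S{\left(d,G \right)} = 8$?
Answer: $793816$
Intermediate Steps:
$Z = 8$
$K{\left(l \right)} = \frac{68}{l}$ ($K{\left(l \right)} = 4 \frac{17}{l} = \frac{68}{l}$)
$k{\left(N,X \right)} = 76$ ($k{\left(N,X \right)} = \frac{68}{1} + 8 = 68 \cdot 1 + 8 = 68 + 8 = 76$)
$\left(k{\left(1781,936 \right)} + 190 \left(-803 + \left(-1 + 13\right)^{2}\right)\right) + 918950 = \left(76 + 190 \left(-803 + \left(-1 + 13\right)^{2}\right)\right) + 918950 = \left(76 + 190 \left(-803 + 12^{2}\right)\right) + 918950 = \left(76 + 190 \left(-803 + 144\right)\right) + 918950 = \left(76 + 190 \left(-659\right)\right) + 918950 = \left(76 - 125210\right) + 918950 = -125134 + 918950 = 793816$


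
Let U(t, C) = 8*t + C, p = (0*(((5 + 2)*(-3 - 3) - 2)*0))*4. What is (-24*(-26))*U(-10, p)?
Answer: -49920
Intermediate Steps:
p = 0 (p = (0*((7*(-6) - 2)*0))*4 = (0*((-42 - 2)*0))*4 = (0*(-44*0))*4 = (0*0)*4 = 0*4 = 0)
U(t, C) = C + 8*t
(-24*(-26))*U(-10, p) = (-24*(-26))*(0 + 8*(-10)) = 624*(0 - 80) = 624*(-80) = -49920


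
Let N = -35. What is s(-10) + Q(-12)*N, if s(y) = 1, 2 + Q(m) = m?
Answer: 491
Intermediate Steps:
Q(m) = -2 + m
s(-10) + Q(-12)*N = 1 + (-2 - 12)*(-35) = 1 - 14*(-35) = 1 + 490 = 491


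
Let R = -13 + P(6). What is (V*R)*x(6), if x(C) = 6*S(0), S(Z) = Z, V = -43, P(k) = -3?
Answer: 0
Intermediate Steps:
x(C) = 0 (x(C) = 6*0 = 0)
R = -16 (R = -13 - 3 = -16)
(V*R)*x(6) = -43*(-16)*0 = 688*0 = 0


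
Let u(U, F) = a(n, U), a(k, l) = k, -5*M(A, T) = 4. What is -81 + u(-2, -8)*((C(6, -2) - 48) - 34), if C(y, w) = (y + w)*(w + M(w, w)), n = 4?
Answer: -2269/5 ≈ -453.80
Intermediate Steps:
M(A, T) = -⅘ (M(A, T) = -⅕*4 = -⅘)
u(U, F) = 4
C(y, w) = (-⅘ + w)*(w + y) (C(y, w) = (y + w)*(w - ⅘) = (w + y)*(-⅘ + w) = (-⅘ + w)*(w + y))
-81 + u(-2, -8)*((C(6, -2) - 48) - 34) = -81 + 4*((((-2)² - ⅘*(-2) - ⅘*6 - 2*6) - 48) - 34) = -81 + 4*(((4 + 8/5 - 24/5 - 12) - 48) - 34) = -81 + 4*((-56/5 - 48) - 34) = -81 + 4*(-296/5 - 34) = -81 + 4*(-466/5) = -81 - 1864/5 = -2269/5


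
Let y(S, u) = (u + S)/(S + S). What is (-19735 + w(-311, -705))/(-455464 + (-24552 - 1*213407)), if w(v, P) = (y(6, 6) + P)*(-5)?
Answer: 5405/231141 ≈ 0.023384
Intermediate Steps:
y(S, u) = (S + u)/(2*S) (y(S, u) = (S + u)/((2*S)) = (S + u)*(1/(2*S)) = (S + u)/(2*S))
w(v, P) = -5 - 5*P (w(v, P) = ((½)*(6 + 6)/6 + P)*(-5) = ((½)*(⅙)*12 + P)*(-5) = (1 + P)*(-5) = -5 - 5*P)
(-19735 + w(-311, -705))/(-455464 + (-24552 - 1*213407)) = (-19735 + (-5 - 5*(-705)))/(-455464 + (-24552 - 1*213407)) = (-19735 + (-5 + 3525))/(-455464 + (-24552 - 213407)) = (-19735 + 3520)/(-455464 - 237959) = -16215/(-693423) = -16215*(-1/693423) = 5405/231141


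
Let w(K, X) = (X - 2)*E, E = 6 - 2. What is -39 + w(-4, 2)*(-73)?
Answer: -39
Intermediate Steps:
E = 4
w(K, X) = -8 + 4*X (w(K, X) = (X - 2)*4 = (-2 + X)*4 = -8 + 4*X)
-39 + w(-4, 2)*(-73) = -39 + (-8 + 4*2)*(-73) = -39 + (-8 + 8)*(-73) = -39 + 0*(-73) = -39 + 0 = -39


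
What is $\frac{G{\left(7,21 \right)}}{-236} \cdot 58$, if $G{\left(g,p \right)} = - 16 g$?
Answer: $\frac{1624}{59} \approx 27.525$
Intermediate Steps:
$\frac{G{\left(7,21 \right)}}{-236} \cdot 58 = \frac{\left(-16\right) 7}{-236} \cdot 58 = \left(-112\right) \left(- \frac{1}{236}\right) 58 = \frac{28}{59} \cdot 58 = \frac{1624}{59}$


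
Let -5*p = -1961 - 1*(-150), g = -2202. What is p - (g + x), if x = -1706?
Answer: 21351/5 ≈ 4270.2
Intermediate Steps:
p = 1811/5 (p = -(-1961 - 1*(-150))/5 = -(-1961 + 150)/5 = -⅕*(-1811) = 1811/5 ≈ 362.20)
p - (g + x) = 1811/5 - (-2202 - 1706) = 1811/5 - 1*(-3908) = 1811/5 + 3908 = 21351/5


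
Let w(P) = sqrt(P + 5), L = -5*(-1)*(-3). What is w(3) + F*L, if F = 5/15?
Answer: -5 + 2*sqrt(2) ≈ -2.1716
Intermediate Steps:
F = 1/3 (F = 5*(1/15) = 1/3 ≈ 0.33333)
L = -15 (L = 5*(-3) = -15)
w(P) = sqrt(5 + P)
w(3) + F*L = sqrt(5 + 3) + (1/3)*(-15) = sqrt(8) - 5 = 2*sqrt(2) - 5 = -5 + 2*sqrt(2)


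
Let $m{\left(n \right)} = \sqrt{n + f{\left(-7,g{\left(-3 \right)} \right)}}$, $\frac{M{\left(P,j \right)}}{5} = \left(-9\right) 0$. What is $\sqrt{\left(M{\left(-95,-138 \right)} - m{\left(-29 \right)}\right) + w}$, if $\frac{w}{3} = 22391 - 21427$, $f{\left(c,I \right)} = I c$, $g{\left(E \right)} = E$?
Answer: $\sqrt{2892 - 2 i \sqrt{2}} \approx 53.777 - 0.0263 i$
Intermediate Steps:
$M{\left(P,j \right)} = 0$ ($M{\left(P,j \right)} = 5 \left(\left(-9\right) 0\right) = 5 \cdot 0 = 0$)
$m{\left(n \right)} = \sqrt{21 + n}$ ($m{\left(n \right)} = \sqrt{n - -21} = \sqrt{n + 21} = \sqrt{21 + n}$)
$w = 2892$ ($w = 3 \left(22391 - 21427\right) = 3 \cdot 964 = 2892$)
$\sqrt{\left(M{\left(-95,-138 \right)} - m{\left(-29 \right)}\right) + w} = \sqrt{\left(0 - \sqrt{21 - 29}\right) + 2892} = \sqrt{\left(0 - \sqrt{-8}\right) + 2892} = \sqrt{\left(0 - 2 i \sqrt{2}\right) + 2892} = \sqrt{- 2 i \sqrt{2} + 2892} = \sqrt{2892 - 2 i \sqrt{2}}$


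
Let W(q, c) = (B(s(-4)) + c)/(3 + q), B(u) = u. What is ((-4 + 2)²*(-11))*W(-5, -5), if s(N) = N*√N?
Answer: -110 - 176*I ≈ -110.0 - 176.0*I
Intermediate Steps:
s(N) = N^(3/2)
W(q, c) = (c - 8*I)/(3 + q) (W(q, c) = ((-4)^(3/2) + c)/(3 + q) = (-8*I + c)/(3 + q) = (c - 8*I)/(3 + q))
((-4 + 2)²*(-11))*W(-5, -5) = ((-4 + 2)²*(-11))*((-5 - 8*I)/(3 - 5)) = ((-2)²*(-11))*((-5 - 8*I)/(-2)) = (4*(-11))*(-(-5 - 8*I)/2) = -44*(5/2 + 4*I) = -110 - 176*I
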